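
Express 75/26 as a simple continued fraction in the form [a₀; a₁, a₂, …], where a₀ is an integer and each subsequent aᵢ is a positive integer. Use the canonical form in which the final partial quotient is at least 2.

[2; 1, 7, 1, 2]

Repeatedly divide and take the remainder:
75 ÷ 26 → quotient 2, remainder 23
26 ÷ 23 → quotient 1, remainder 3
23 ÷ 3 → quotient 7, remainder 2
3 ÷ 2 → quotient 1, remainder 1
2 ÷ 1 → quotient 2, remainder 0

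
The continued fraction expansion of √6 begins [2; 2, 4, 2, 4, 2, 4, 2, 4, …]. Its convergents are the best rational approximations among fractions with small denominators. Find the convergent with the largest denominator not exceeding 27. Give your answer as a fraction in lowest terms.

49/20

a_0 = 2: 2/1  (≤ bound)
a_1 = 2: 5/2  (≤ bound)
a_2 = 4: 22/9  (≤ bound)
a_3 = 2: 49/20  (≤ bound)
a_4 = 4: 218/89  (> 27, stop)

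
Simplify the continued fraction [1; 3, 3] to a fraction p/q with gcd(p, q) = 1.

Start with 3.
3 + 1/(3/1) = 3 + 1/3 = 10/3
1 + 1/(10/3) = 1 + 3/10 = 13/10

13/10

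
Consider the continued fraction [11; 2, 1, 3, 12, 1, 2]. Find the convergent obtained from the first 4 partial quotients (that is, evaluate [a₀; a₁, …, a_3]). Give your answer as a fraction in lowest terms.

125/11

Start with 3.
1 + 1/(3/1) = 1 + 1/3 = 4/3
2 + 1/(4/3) = 2 + 3/4 = 11/4
11 + 1/(11/4) = 11 + 4/11 = 125/11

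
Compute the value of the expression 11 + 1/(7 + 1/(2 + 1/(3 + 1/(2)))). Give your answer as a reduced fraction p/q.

Collapse the nested fraction from the inside out:
Start with 2.
3 + 1/(2/1) = 3 + 1/2 = 7/2
2 + 1/(7/2) = 2 + 2/7 = 16/7
7 + 1/(16/7) = 7 + 7/16 = 119/16
11 + 1/(119/16) = 11 + 16/119 = 1325/119

1325/119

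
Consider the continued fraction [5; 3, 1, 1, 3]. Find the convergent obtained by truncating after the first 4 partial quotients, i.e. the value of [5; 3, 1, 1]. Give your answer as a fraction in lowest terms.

a_0 = 5: 5/1
a_1 = 3: 16/3
a_2 = 1: 21/4
a_3 = 1: 37/7

37/7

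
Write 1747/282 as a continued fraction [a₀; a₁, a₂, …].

[6; 5, 7, 1, 6]

Run the Euclidean algorithm, recording each quotient:
1747 = 6·282 + 55, so a_0 = 6
282 = 5·55 + 7, so a_1 = 5
55 = 7·7 + 6, so a_2 = 7
7 = 1·6 + 1, so a_3 = 1
6 = 6·1 + 0, so a_4 = 6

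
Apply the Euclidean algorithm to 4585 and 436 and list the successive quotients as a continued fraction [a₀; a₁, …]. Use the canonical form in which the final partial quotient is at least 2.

[10; 1, 1, 15, 14]

Repeatedly divide and take the remainder:
⌊4585/436⌋ = 10, remainder 225
⌊436/225⌋ = 1, remainder 211
⌊225/211⌋ = 1, remainder 14
⌊211/14⌋ = 15, remainder 1
⌊14/1⌋ = 14, remainder 0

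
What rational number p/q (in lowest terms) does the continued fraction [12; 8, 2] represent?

206/17

a_0 = 12: 12/1
a_1 = 8: 97/8
a_2 = 2: 206/17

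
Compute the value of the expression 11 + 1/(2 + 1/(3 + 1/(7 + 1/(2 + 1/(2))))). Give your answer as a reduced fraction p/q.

3075/269

Build up convergents one term at a time:
a_0 = 11: 11/1
a_1 = 2: 23/2
a_2 = 3: 80/7
a_3 = 7: 583/51
a_4 = 2: 1246/109
a_5 = 2: 3075/269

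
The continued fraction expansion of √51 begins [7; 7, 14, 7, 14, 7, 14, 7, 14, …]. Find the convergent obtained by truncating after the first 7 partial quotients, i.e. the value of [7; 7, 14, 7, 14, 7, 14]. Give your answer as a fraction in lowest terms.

Build up convergents one term at a time:
a_0 = 7: 7/1
a_1 = 7: 50/7
a_2 = 14: 707/99
a_3 = 7: 4999/700
a_4 = 14: 70693/9899
a_5 = 7: 499850/69993
a_6 = 14: 7068593/989801

7068593/989801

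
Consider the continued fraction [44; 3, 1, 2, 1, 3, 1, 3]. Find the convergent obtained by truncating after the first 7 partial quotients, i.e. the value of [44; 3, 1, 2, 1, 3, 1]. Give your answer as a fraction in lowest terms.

a_0 = 44: 44/1
a_1 = 3: 133/3
a_2 = 1: 177/4
a_3 = 2: 487/11
a_4 = 1: 664/15
a_5 = 3: 2479/56
a_6 = 1: 3143/71

3143/71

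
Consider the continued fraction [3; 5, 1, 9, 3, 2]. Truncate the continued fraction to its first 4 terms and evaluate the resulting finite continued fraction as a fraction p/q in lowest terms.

Work from the innermost term outward:
Start with 9.
1 + 1/(9/1) = 1 + 1/9 = 10/9
5 + 1/(10/9) = 5 + 9/10 = 59/10
3 + 1/(59/10) = 3 + 10/59 = 187/59

187/59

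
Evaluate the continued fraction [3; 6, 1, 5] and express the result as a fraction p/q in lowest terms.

129/41

Use the convergent recurrence hₖ = aₖ·hₖ₋₁ + hₖ₋₂ (and likewise for the denominators kₖ):
a_0 = 3: 3/1
a_1 = 6: 19/6
a_2 = 1: 22/7
a_3 = 5: 129/41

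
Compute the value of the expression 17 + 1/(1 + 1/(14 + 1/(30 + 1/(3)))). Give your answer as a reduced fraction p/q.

24533/1368

a_0 = 17: 17/1
a_1 = 1: 18/1
a_2 = 14: 269/15
a_3 = 30: 8088/451
a_4 = 3: 24533/1368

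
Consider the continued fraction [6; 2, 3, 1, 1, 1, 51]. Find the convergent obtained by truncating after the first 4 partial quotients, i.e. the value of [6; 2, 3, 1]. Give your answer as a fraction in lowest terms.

58/9

Start with 1.
3 + 1/(1/1) = 3 + 1/1 = 4/1
2 + 1/(4/1) = 2 + 1/4 = 9/4
6 + 1/(9/4) = 6 + 4/9 = 58/9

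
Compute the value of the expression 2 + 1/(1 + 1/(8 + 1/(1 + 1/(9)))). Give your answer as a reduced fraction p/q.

Start with 9.
1 + 1/(9/1) = 1 + 1/9 = 10/9
8 + 1/(10/9) = 8 + 9/10 = 89/10
1 + 1/(89/10) = 1 + 10/89 = 99/89
2 + 1/(99/89) = 2 + 89/99 = 287/99

287/99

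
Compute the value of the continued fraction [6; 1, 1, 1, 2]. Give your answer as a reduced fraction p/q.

Start with 2.
1 + 1/(2/1) = 1 + 1/2 = 3/2
1 + 1/(3/2) = 1 + 2/3 = 5/3
1 + 1/(5/3) = 1 + 3/5 = 8/5
6 + 1/(8/5) = 6 + 5/8 = 53/8

53/8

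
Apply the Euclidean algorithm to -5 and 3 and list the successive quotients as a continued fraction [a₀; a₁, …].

[-2; 3]

-5 ÷ 3 → quotient -2, remainder 1
3 ÷ 1 → quotient 3, remainder 0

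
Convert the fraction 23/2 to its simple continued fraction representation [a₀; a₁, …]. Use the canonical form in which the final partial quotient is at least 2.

[11; 2]

23 ÷ 2 → quotient 11, remainder 1
2 ÷ 1 → quotient 2, remainder 0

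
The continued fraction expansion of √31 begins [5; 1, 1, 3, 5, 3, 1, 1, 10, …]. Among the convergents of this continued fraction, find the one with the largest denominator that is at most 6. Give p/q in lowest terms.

11/2

a_0 = 5: 5/1  (≤ bound)
a_1 = 1: 6/1  (≤ bound)
a_2 = 1: 11/2  (≤ bound)
a_3 = 3: 39/7  (> 6, stop)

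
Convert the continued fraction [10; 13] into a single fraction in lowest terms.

a_0 = 10: 10/1
a_1 = 13: 131/13

131/13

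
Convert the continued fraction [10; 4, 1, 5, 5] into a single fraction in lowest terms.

Use the convergent recurrence hₖ = aₖ·hₖ₋₁ + hₖ₋₂ (and likewise for the denominators kₖ):
a_0 = 10: 10/1
a_1 = 4: 41/4
a_2 = 1: 51/5
a_3 = 5: 296/29
a_4 = 5: 1531/150

1531/150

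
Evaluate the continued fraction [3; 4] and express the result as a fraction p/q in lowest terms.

Start with 4.
3 + 1/(4/1) = 3 + 1/4 = 13/4

13/4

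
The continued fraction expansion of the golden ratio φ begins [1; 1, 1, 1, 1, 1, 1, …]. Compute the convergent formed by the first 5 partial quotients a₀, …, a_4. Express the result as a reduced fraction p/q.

8/5

Collapse the nested fraction from the inside out:
Start with 1.
1 + 1/(1/1) = 1 + 1/1 = 2/1
1 + 1/(2/1) = 1 + 1/2 = 3/2
1 + 1/(3/2) = 1 + 2/3 = 5/3
1 + 1/(5/3) = 1 + 3/5 = 8/5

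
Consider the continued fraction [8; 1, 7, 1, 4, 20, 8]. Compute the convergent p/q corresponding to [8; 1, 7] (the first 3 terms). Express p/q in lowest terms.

71/8

Start with 7.
1 + 1/(7/1) = 1 + 1/7 = 8/7
8 + 1/(8/7) = 8 + 7/8 = 71/8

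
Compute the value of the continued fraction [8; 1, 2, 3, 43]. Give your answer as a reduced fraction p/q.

Start with 43.
3 + 1/(43/1) = 3 + 1/43 = 130/43
2 + 1/(130/43) = 2 + 43/130 = 303/130
1 + 1/(303/130) = 1 + 130/303 = 433/303
8 + 1/(433/303) = 8 + 303/433 = 3767/433

3767/433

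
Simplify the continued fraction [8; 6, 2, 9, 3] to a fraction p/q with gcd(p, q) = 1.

a_0 = 8: 8/1
a_1 = 6: 49/6
a_2 = 2: 106/13
a_3 = 9: 1003/123
a_4 = 3: 3115/382

3115/382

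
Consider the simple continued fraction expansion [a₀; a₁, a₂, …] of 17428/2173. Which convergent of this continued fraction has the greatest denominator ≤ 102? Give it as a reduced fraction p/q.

List convergents until the denominator exceeds the bound:
a_0 = 8: 8/1  (≤ bound)
a_1 = 49: 393/49  (≤ bound)
a_2 = 2: 794/99  (≤ bound)
a_3 = 1: 1187/148  (> 102, stop)

794/99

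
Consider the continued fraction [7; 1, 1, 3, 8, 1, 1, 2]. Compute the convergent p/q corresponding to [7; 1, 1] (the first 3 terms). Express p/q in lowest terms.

15/2

Start with 1.
1 + 1/(1/1) = 1 + 1/1 = 2/1
7 + 1/(2/1) = 7 + 1/2 = 15/2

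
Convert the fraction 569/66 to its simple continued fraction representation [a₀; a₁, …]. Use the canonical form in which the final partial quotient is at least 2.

569 ÷ 66 → quotient 8, remainder 41
66 ÷ 41 → quotient 1, remainder 25
41 ÷ 25 → quotient 1, remainder 16
25 ÷ 16 → quotient 1, remainder 9
16 ÷ 9 → quotient 1, remainder 7
9 ÷ 7 → quotient 1, remainder 2
7 ÷ 2 → quotient 3, remainder 1
2 ÷ 1 → quotient 2, remainder 0

[8; 1, 1, 1, 1, 1, 3, 2]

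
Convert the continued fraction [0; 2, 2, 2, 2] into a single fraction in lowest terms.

12/29

Start with 2.
2 + 1/(2/1) = 2 + 1/2 = 5/2
2 + 1/(5/2) = 2 + 2/5 = 12/5
2 + 1/(12/5) = 2 + 5/12 = 29/12
0 + 1/(29/12) = 0 + 12/29 = 12/29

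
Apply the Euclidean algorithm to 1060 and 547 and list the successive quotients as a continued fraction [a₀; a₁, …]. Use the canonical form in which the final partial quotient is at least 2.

1060 = 1·547 + 513, so a_0 = 1
547 = 1·513 + 34, so a_1 = 1
513 = 15·34 + 3, so a_2 = 15
34 = 11·3 + 1, so a_3 = 11
3 = 3·1 + 0, so a_4 = 3

[1; 1, 15, 11, 3]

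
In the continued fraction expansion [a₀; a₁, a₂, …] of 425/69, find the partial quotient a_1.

6

⌊425/69⌋ = 6, remainder 11
⌊69/11⌋ = 6, remainder 3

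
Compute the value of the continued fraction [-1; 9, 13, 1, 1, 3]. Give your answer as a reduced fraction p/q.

Start with 3.
1 + 1/(3/1) = 1 + 1/3 = 4/3
1 + 1/(4/3) = 1 + 3/4 = 7/4
13 + 1/(7/4) = 13 + 4/7 = 95/7
9 + 1/(95/7) = 9 + 7/95 = 862/95
-1 + 1/(862/95) = -1 + 95/862 = -767/862

-767/862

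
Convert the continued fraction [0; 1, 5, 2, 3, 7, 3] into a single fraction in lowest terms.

869/1029

a_0 = 0: 0/1
a_1 = 1: 1/1
a_2 = 5: 5/6
a_3 = 2: 11/13
a_4 = 3: 38/45
a_5 = 7: 277/328
a_6 = 3: 869/1029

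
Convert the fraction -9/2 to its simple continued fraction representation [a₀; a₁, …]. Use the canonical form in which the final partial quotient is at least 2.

-9 = -5·2 + 1, so a_0 = -5
2 = 2·1 + 0, so a_1 = 2

[-5; 2]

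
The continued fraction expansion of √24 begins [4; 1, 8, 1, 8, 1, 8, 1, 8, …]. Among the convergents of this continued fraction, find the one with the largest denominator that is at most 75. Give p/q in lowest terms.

a_0 = 4: 4/1  (≤ bound)
a_1 = 1: 5/1  (≤ bound)
a_2 = 8: 44/9  (≤ bound)
a_3 = 1: 49/10  (≤ bound)
a_4 = 8: 436/89  (> 75, stop)

49/10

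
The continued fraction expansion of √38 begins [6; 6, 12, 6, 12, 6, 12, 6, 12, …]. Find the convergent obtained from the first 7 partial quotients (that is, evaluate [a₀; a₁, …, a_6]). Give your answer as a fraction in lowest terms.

2463306/399601

a_0 = 6: 6/1
a_1 = 6: 37/6
a_2 = 12: 450/73
a_3 = 6: 2737/444
a_4 = 12: 33294/5401
a_5 = 6: 202501/32850
a_6 = 12: 2463306/399601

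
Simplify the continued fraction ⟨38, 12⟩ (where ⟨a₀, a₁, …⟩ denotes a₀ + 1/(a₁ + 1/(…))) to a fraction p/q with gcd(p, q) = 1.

Start with 12.
38 + 1/(12/1) = 38 + 1/12 = 457/12

457/12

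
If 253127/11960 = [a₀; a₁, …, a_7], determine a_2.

12

⌊253127/11960⌋ = 21, remainder 1967
⌊11960/1967⌋ = 6, remainder 158
⌊1967/158⌋ = 12, remainder 71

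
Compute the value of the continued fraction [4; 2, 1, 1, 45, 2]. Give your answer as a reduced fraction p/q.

2028/461

Start with 2.
45 + 1/(2/1) = 45 + 1/2 = 91/2
1 + 1/(91/2) = 1 + 2/91 = 93/91
1 + 1/(93/91) = 1 + 91/93 = 184/93
2 + 1/(184/93) = 2 + 93/184 = 461/184
4 + 1/(461/184) = 4 + 184/461 = 2028/461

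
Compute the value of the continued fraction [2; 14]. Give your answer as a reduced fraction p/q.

29/14

Collapse the nested fraction from the inside out:
Start with 14.
2 + 1/(14/1) = 2 + 1/14 = 29/14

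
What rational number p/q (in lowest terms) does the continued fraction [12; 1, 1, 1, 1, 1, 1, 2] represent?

429/34

a_0 = 12: 12/1
a_1 = 1: 13/1
a_2 = 1: 25/2
a_3 = 1: 38/3
a_4 = 1: 63/5
a_5 = 1: 101/8
a_6 = 1: 164/13
a_7 = 2: 429/34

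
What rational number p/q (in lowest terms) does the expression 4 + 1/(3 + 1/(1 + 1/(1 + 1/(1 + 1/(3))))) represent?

Work from the innermost term outward:
Start with 3.
1 + 1/(3/1) = 1 + 1/3 = 4/3
1 + 1/(4/3) = 1 + 3/4 = 7/4
1 + 1/(7/4) = 1 + 4/7 = 11/7
3 + 1/(11/7) = 3 + 7/11 = 40/11
4 + 1/(40/11) = 4 + 11/40 = 171/40

171/40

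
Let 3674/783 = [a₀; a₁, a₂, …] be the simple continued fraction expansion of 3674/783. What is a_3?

4

Apply division with remainder until the remainder is 0:
3674 ÷ 783 → quotient 4, remainder 542
783 ÷ 542 → quotient 1, remainder 241
542 ÷ 241 → quotient 2, remainder 60
241 ÷ 60 → quotient 4, remainder 1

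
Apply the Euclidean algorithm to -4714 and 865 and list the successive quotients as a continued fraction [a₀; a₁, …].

[-6; 1, 1, 4, 2, 8, 5]

Run the Euclidean algorithm, recording each quotient:
⌊-4714/865⌋ = -6, remainder 476
⌊865/476⌋ = 1, remainder 389
⌊476/389⌋ = 1, remainder 87
⌊389/87⌋ = 4, remainder 41
⌊87/41⌋ = 2, remainder 5
⌊41/5⌋ = 8, remainder 1
⌊5/1⌋ = 5, remainder 0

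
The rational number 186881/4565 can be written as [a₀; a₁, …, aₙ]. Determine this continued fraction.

186881 ÷ 4565 → quotient 40, remainder 4281
4565 ÷ 4281 → quotient 1, remainder 284
4281 ÷ 284 → quotient 15, remainder 21
284 ÷ 21 → quotient 13, remainder 11
21 ÷ 11 → quotient 1, remainder 10
11 ÷ 10 → quotient 1, remainder 1
10 ÷ 1 → quotient 10, remainder 0

[40; 1, 15, 13, 1, 1, 10]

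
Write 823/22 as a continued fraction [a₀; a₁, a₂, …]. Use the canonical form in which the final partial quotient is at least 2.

Apply division with remainder until the remainder is 0:
823 = 37·22 + 9, so a_0 = 37
22 = 2·9 + 4, so a_1 = 2
9 = 2·4 + 1, so a_2 = 2
4 = 4·1 + 0, so a_3 = 4

[37; 2, 2, 4]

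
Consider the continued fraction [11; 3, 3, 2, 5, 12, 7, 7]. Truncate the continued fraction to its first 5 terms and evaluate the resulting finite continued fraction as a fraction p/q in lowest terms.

1413/125

Starting at the tail and folding back:
Start with 5.
2 + 1/(5/1) = 2 + 1/5 = 11/5
3 + 1/(11/5) = 3 + 5/11 = 38/11
3 + 1/(38/11) = 3 + 11/38 = 125/38
11 + 1/(125/38) = 11 + 38/125 = 1413/125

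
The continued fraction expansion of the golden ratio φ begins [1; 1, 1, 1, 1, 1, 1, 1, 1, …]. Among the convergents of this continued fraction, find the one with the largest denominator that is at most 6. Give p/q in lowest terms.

a_0 = 1: 1/1  (≤ bound)
a_1 = 1: 2/1  (≤ bound)
a_2 = 1: 3/2  (≤ bound)
a_3 = 1: 5/3  (≤ bound)
a_4 = 1: 8/5  (≤ bound)
a_5 = 1: 13/8  (> 6, stop)

8/5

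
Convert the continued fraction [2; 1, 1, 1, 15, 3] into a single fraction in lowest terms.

a_0 = 2: 2/1
a_1 = 1: 3/1
a_2 = 1: 5/2
a_3 = 1: 8/3
a_4 = 15: 125/47
a_5 = 3: 383/144

383/144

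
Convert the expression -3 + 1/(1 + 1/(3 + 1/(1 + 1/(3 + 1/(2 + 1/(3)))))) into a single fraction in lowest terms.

Collapse the nested fraction from the inside out:
Start with 3.
2 + 1/(3/1) = 2 + 1/3 = 7/3
3 + 1/(7/3) = 3 + 3/7 = 24/7
1 + 1/(24/7) = 1 + 7/24 = 31/24
3 + 1/(31/24) = 3 + 24/31 = 117/31
1 + 1/(117/31) = 1 + 31/117 = 148/117
-3 + 1/(148/117) = -3 + 117/148 = -327/148

-327/148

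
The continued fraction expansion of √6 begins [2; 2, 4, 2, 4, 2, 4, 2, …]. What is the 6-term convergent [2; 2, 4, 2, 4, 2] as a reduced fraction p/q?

Build up convergents one term at a time:
a_0 = 2: 2/1
a_1 = 2: 5/2
a_2 = 4: 22/9
a_3 = 2: 49/20
a_4 = 4: 218/89
a_5 = 2: 485/198

485/198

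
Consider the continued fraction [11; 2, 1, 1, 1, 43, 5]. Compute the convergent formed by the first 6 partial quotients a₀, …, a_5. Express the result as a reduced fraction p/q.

Build up convergents one term at a time:
a_0 = 11: 11/1
a_1 = 2: 23/2
a_2 = 1: 34/3
a_3 = 1: 57/5
a_4 = 1: 91/8
a_5 = 43: 3970/349

3970/349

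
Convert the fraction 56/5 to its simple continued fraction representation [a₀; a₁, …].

[11; 5]

⌊56/5⌋ = 11, remainder 1
⌊5/1⌋ = 5, remainder 0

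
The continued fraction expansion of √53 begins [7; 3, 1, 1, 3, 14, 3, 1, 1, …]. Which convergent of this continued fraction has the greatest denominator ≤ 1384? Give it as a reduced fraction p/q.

7979/1096

a_0 = 7: 7/1  (≤ bound)
a_1 = 3: 22/3  (≤ bound)
a_2 = 1: 29/4  (≤ bound)
a_3 = 1: 51/7  (≤ bound)
a_4 = 3: 182/25  (≤ bound)
a_5 = 14: 2599/357  (≤ bound)
a_6 = 3: 7979/1096  (≤ bound)
a_7 = 1: 10578/1453  (> 1384, stop)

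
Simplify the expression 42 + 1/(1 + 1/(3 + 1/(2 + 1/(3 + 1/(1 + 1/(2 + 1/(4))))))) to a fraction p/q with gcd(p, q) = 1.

Build up convergents one term at a time:
a_0 = 42: 42/1
a_1 = 1: 43/1
a_2 = 3: 171/4
a_3 = 2: 385/9
a_4 = 3: 1326/31
a_5 = 1: 1711/40
a_6 = 2: 4748/111
a_7 = 4: 20703/484

20703/484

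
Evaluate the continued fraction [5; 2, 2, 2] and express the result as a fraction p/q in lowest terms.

Use the convergent recurrence hₖ = aₖ·hₖ₋₁ + hₖ₋₂ (and likewise for the denominators kₖ):
a_0 = 5: 5/1
a_1 = 2: 11/2
a_2 = 2: 27/5
a_3 = 2: 65/12

65/12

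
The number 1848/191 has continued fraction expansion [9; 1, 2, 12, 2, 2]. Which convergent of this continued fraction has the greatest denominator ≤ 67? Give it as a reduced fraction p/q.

358/37

List convergents until the denominator exceeds the bound:
a_0 = 9: 9/1  (≤ bound)
a_1 = 1: 10/1  (≤ bound)
a_2 = 2: 29/3  (≤ bound)
a_3 = 12: 358/37  (≤ bound)
a_4 = 2: 745/77  (> 67, stop)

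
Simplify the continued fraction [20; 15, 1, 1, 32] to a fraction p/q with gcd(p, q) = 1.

Start with 32.
1 + 1/(32/1) = 1 + 1/32 = 33/32
1 + 1/(33/32) = 1 + 32/33 = 65/33
15 + 1/(65/33) = 15 + 33/65 = 1008/65
20 + 1/(1008/65) = 20 + 65/1008 = 20225/1008

20225/1008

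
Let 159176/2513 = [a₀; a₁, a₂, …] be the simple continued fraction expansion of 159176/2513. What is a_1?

2

159176 ÷ 2513 → quotient 63, remainder 857
2513 ÷ 857 → quotient 2, remainder 799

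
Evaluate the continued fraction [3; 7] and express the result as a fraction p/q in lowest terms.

22/7

a_0 = 3: 3/1
a_1 = 7: 22/7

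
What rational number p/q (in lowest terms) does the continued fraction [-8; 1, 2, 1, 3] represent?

Use the convergent recurrence hₖ = aₖ·hₖ₋₁ + hₖ₋₂ (and likewise for the denominators kₖ):
a_0 = -8: -8/1
a_1 = 1: -7/1
a_2 = 2: -22/3
a_3 = 1: -29/4
a_4 = 3: -109/15

-109/15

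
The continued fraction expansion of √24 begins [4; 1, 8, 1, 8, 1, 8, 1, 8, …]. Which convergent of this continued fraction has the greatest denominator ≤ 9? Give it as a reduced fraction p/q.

44/9

List convergents until the denominator exceeds the bound:
a_0 = 4: 4/1  (≤ bound)
a_1 = 1: 5/1  (≤ bound)
a_2 = 8: 44/9  (≤ bound)
a_3 = 1: 49/10  (> 9, stop)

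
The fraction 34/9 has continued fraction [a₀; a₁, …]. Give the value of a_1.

1

34 = 3·9 + 7, so a_0 = 3
9 = 1·7 + 2, so a_1 = 1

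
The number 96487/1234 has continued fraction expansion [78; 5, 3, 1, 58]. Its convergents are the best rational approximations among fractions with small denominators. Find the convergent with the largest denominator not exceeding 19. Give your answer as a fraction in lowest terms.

a_0 = 78: 78/1  (≤ bound)
a_1 = 5: 391/5  (≤ bound)
a_2 = 3: 1251/16  (≤ bound)
a_3 = 1: 1642/21  (> 19, stop)

1251/16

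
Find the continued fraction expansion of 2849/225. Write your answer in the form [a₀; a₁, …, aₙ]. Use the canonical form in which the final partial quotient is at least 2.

[12; 1, 1, 1, 24, 3]

2849 = 12·225 + 149, so a_0 = 12
225 = 1·149 + 76, so a_1 = 1
149 = 1·76 + 73, so a_2 = 1
76 = 1·73 + 3, so a_3 = 1
73 = 24·3 + 1, so a_4 = 24
3 = 3·1 + 0, so a_5 = 3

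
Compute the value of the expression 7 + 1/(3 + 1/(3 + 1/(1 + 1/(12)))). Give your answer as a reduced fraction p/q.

1213/166

a_0 = 7: 7/1
a_1 = 3: 22/3
a_2 = 3: 73/10
a_3 = 1: 95/13
a_4 = 12: 1213/166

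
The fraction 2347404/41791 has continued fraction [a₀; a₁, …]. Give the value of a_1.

2347404 ÷ 41791 → quotient 56, remainder 7108
41791 ÷ 7108 → quotient 5, remainder 6251

5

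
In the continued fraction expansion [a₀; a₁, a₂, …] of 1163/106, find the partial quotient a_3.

3

1163 = 10·106 + 103, so a_0 = 10
106 = 1·103 + 3, so a_1 = 1
103 = 34·3 + 1, so a_2 = 34
3 = 3·1 + 0, so a_3 = 3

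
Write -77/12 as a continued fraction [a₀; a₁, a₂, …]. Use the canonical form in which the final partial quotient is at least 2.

[-7; 1, 1, 2, 2]

Run the Euclidean algorithm, recording each quotient:
-77 ÷ 12 → quotient -7, remainder 7
12 ÷ 7 → quotient 1, remainder 5
7 ÷ 5 → quotient 1, remainder 2
5 ÷ 2 → quotient 2, remainder 1
2 ÷ 1 → quotient 2, remainder 0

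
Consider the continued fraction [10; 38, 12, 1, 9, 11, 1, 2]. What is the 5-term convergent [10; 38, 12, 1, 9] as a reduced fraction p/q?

a_0 = 10: 10/1
a_1 = 38: 381/38
a_2 = 12: 4582/457
a_3 = 1: 4963/495
a_4 = 9: 49249/4912

49249/4912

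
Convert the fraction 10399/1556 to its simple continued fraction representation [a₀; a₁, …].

[6; 1, 2, 6, 2, 2, 15]

10399 = 6·1556 + 1063, so a_0 = 6
1556 = 1·1063 + 493, so a_1 = 1
1063 = 2·493 + 77, so a_2 = 2
493 = 6·77 + 31, so a_3 = 6
77 = 2·31 + 15, so a_4 = 2
31 = 2·15 + 1, so a_5 = 2
15 = 15·1 + 0, so a_6 = 15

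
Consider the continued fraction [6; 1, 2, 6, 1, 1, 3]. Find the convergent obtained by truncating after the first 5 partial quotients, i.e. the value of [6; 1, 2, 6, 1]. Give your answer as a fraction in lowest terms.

a_0 = 6: 6/1
a_1 = 1: 7/1
a_2 = 2: 20/3
a_3 = 6: 127/19
a_4 = 1: 147/22

147/22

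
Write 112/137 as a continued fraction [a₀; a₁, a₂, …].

[0; 1, 4, 2, 12]

112 = 0·137 + 112, so a_0 = 0
137 = 1·112 + 25, so a_1 = 1
112 = 4·25 + 12, so a_2 = 4
25 = 2·12 + 1, so a_3 = 2
12 = 12·1 + 0, so a_4 = 12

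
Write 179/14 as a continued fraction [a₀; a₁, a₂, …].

⌊179/14⌋ = 12, remainder 11
⌊14/11⌋ = 1, remainder 3
⌊11/3⌋ = 3, remainder 2
⌊3/2⌋ = 1, remainder 1
⌊2/1⌋ = 2, remainder 0

[12; 1, 3, 1, 2]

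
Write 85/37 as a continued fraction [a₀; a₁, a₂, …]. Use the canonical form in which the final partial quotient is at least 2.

85 = 2·37 + 11, so a_0 = 2
37 = 3·11 + 4, so a_1 = 3
11 = 2·4 + 3, so a_2 = 2
4 = 1·3 + 1, so a_3 = 1
3 = 3·1 + 0, so a_4 = 3

[2; 3, 2, 1, 3]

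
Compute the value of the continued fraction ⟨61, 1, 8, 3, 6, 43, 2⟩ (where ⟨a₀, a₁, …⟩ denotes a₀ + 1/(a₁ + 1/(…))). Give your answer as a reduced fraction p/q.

a_0 = 61: 61/1
a_1 = 1: 62/1
a_2 = 8: 557/9
a_3 = 3: 1733/28
a_4 = 6: 10955/177
a_5 = 43: 472798/7639
a_6 = 2: 956551/15455

956551/15455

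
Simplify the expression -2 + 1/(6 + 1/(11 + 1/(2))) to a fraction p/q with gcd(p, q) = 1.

a_0 = -2: -2/1
a_1 = 6: -11/6
a_2 = 11: -123/67
a_3 = 2: -257/140

-257/140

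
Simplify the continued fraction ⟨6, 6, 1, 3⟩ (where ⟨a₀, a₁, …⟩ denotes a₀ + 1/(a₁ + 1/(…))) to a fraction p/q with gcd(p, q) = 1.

Use the convergent recurrence hₖ = aₖ·hₖ₋₁ + hₖ₋₂ (and likewise for the denominators kₖ):
a_0 = 6: 6/1
a_1 = 6: 37/6
a_2 = 1: 43/7
a_3 = 3: 166/27

166/27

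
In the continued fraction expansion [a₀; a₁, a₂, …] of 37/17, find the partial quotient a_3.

⌊37/17⌋ = 2, remainder 3
⌊17/3⌋ = 5, remainder 2
⌊3/2⌋ = 1, remainder 1
⌊2/1⌋ = 2, remainder 0

2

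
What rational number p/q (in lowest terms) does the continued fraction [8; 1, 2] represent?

Starting at the tail and folding back:
Start with 2.
1 + 1/(2/1) = 1 + 1/2 = 3/2
8 + 1/(3/2) = 8 + 2/3 = 26/3

26/3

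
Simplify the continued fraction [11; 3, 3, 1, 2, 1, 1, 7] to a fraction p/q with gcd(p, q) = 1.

7281/644

Start with 7.
1 + 1/(7/1) = 1 + 1/7 = 8/7
1 + 1/(8/7) = 1 + 7/8 = 15/8
2 + 1/(15/8) = 2 + 8/15 = 38/15
1 + 1/(38/15) = 1 + 15/38 = 53/38
3 + 1/(53/38) = 3 + 38/53 = 197/53
3 + 1/(197/53) = 3 + 53/197 = 644/197
11 + 1/(644/197) = 11 + 197/644 = 7281/644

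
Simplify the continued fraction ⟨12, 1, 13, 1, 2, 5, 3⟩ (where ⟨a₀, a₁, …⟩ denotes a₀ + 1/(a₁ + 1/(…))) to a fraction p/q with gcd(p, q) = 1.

Compute successive convergents:
a_0 = 12: 12/1
a_1 = 1: 13/1
a_2 = 13: 181/14
a_3 = 1: 194/15
a_4 = 2: 569/44
a_5 = 5: 3039/235
a_6 = 3: 9686/749

9686/749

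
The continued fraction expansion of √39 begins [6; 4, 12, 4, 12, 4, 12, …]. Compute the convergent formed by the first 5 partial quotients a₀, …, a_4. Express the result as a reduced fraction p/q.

15294/2449

Start with 12.
4 + 1/(12/1) = 4 + 1/12 = 49/12
12 + 1/(49/12) = 12 + 12/49 = 600/49
4 + 1/(600/49) = 4 + 49/600 = 2449/600
6 + 1/(2449/600) = 6 + 600/2449 = 15294/2449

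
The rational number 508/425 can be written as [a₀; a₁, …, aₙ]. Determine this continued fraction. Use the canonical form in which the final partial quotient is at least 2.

508 = 1·425 + 83, so a_0 = 1
425 = 5·83 + 10, so a_1 = 5
83 = 8·10 + 3, so a_2 = 8
10 = 3·3 + 1, so a_3 = 3
3 = 3·1 + 0, so a_4 = 3

[1; 5, 8, 3, 3]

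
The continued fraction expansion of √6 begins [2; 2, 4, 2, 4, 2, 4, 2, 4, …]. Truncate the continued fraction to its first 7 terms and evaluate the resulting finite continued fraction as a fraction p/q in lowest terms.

2158/881

a_0 = 2: 2/1
a_1 = 2: 5/2
a_2 = 4: 22/9
a_3 = 2: 49/20
a_4 = 4: 218/89
a_5 = 2: 485/198
a_6 = 4: 2158/881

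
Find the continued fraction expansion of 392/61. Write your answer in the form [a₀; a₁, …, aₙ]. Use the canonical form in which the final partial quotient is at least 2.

[6; 2, 2, 1, 8]

⌊392/61⌋ = 6, remainder 26
⌊61/26⌋ = 2, remainder 9
⌊26/9⌋ = 2, remainder 8
⌊9/8⌋ = 1, remainder 1
⌊8/1⌋ = 8, remainder 0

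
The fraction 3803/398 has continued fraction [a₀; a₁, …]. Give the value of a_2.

1

Repeatedly divide and take the remainder:
⌊3803/398⌋ = 9, remainder 221
⌊398/221⌋ = 1, remainder 177
⌊221/177⌋ = 1, remainder 44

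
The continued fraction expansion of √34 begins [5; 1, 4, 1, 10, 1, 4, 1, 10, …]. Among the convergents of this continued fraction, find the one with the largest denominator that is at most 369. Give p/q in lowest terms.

2035/349

a_0 = 5: 5/1  (≤ bound)
a_1 = 1: 6/1  (≤ bound)
a_2 = 4: 29/5  (≤ bound)
a_3 = 1: 35/6  (≤ bound)
a_4 = 10: 379/65  (≤ bound)
a_5 = 1: 414/71  (≤ bound)
a_6 = 4: 2035/349  (≤ bound)
a_7 = 1: 2449/420  (> 369, stop)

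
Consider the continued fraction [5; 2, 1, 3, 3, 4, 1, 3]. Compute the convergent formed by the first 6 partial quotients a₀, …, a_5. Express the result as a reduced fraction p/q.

Use the convergent recurrence hₖ = aₖ·hₖ₋₁ + hₖ₋₂ (and likewise for the denominators kₖ):
a_0 = 5: 5/1
a_1 = 2: 11/2
a_2 = 1: 16/3
a_3 = 3: 59/11
a_4 = 3: 193/36
a_5 = 4: 831/155

831/155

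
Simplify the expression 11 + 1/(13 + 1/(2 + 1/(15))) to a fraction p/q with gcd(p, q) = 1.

4629/418

Start with 15.
2 + 1/(15/1) = 2 + 1/15 = 31/15
13 + 1/(31/15) = 13 + 15/31 = 418/31
11 + 1/(418/31) = 11 + 31/418 = 4629/418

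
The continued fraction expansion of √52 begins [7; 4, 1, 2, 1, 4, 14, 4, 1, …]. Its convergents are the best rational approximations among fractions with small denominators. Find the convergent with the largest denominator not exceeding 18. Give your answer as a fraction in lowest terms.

List convergents until the denominator exceeds the bound:
a_0 = 7: 7/1  (≤ bound)
a_1 = 4: 29/4  (≤ bound)
a_2 = 1: 36/5  (≤ bound)
a_3 = 2: 101/14  (≤ bound)
a_4 = 1: 137/19  (> 18, stop)

101/14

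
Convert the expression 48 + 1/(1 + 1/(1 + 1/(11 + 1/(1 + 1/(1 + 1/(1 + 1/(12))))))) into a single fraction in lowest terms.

Start with 12.
1 + 1/(12/1) = 1 + 1/12 = 13/12
1 + 1/(13/12) = 1 + 12/13 = 25/13
1 + 1/(25/13) = 1 + 13/25 = 38/25
11 + 1/(38/25) = 11 + 25/38 = 443/38
1 + 1/(443/38) = 1 + 38/443 = 481/443
1 + 1/(481/443) = 1 + 443/481 = 924/481
48 + 1/(924/481) = 48 + 481/924 = 44833/924

44833/924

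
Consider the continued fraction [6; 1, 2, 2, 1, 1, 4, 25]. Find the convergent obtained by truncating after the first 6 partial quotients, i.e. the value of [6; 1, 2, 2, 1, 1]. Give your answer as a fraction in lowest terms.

114/17

Use the convergent recurrence hₖ = aₖ·hₖ₋₁ + hₖ₋₂ (and likewise for the denominators kₖ):
a_0 = 6: 6/1
a_1 = 1: 7/1
a_2 = 2: 20/3
a_3 = 2: 47/7
a_4 = 1: 67/10
a_5 = 1: 114/17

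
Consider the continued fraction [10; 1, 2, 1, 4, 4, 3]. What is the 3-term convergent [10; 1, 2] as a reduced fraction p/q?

a_0 = 10: 10/1
a_1 = 1: 11/1
a_2 = 2: 32/3

32/3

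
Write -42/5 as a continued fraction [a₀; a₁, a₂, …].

[-9; 1, 1, 2]

-42 ÷ 5 → quotient -9, remainder 3
5 ÷ 3 → quotient 1, remainder 2
3 ÷ 2 → quotient 1, remainder 1
2 ÷ 1 → quotient 2, remainder 0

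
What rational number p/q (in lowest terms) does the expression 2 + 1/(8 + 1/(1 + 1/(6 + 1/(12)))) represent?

Start with 12.
6 + 1/(12/1) = 6 + 1/12 = 73/12
1 + 1/(73/12) = 1 + 12/73 = 85/73
8 + 1/(85/73) = 8 + 73/85 = 753/85
2 + 1/(753/85) = 2 + 85/753 = 1591/753

1591/753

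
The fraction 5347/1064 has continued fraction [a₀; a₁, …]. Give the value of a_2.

2

⌊5347/1064⌋ = 5, remainder 27
⌊1064/27⌋ = 39, remainder 11
⌊27/11⌋ = 2, remainder 5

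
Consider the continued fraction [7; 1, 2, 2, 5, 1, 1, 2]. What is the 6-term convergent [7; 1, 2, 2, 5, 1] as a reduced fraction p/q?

a_0 = 7: 7/1
a_1 = 1: 8/1
a_2 = 2: 23/3
a_3 = 2: 54/7
a_4 = 5: 293/38
a_5 = 1: 347/45

347/45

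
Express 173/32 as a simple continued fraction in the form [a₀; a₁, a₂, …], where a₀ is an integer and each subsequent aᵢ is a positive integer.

[5; 2, 2, 6]

⌊173/32⌋ = 5, remainder 13
⌊32/13⌋ = 2, remainder 6
⌊13/6⌋ = 2, remainder 1
⌊6/1⌋ = 6, remainder 0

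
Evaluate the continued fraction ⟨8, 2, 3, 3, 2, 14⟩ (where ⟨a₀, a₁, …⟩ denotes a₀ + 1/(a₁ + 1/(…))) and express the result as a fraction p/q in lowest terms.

a_0 = 8: 8/1
a_1 = 2: 17/2
a_2 = 3: 59/7
a_3 = 3: 194/23
a_4 = 2: 447/53
a_5 = 14: 6452/765

6452/765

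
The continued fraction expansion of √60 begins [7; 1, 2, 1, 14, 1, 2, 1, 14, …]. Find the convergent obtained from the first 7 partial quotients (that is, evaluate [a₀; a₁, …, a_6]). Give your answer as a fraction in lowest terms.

1433/185

Start with 2.
1 + 1/(2/1) = 1 + 1/2 = 3/2
14 + 1/(3/2) = 14 + 2/3 = 44/3
1 + 1/(44/3) = 1 + 3/44 = 47/44
2 + 1/(47/44) = 2 + 44/47 = 138/47
1 + 1/(138/47) = 1 + 47/138 = 185/138
7 + 1/(185/138) = 7 + 138/185 = 1433/185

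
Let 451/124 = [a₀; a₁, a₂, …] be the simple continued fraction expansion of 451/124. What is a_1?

Apply division with remainder until the remainder is 0:
⌊451/124⌋ = 3, remainder 79
⌊124/79⌋ = 1, remainder 45

1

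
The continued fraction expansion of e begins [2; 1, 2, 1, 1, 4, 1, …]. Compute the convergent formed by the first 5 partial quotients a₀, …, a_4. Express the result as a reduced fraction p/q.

19/7

Start with 1.
1 + 1/(1/1) = 1 + 1/1 = 2/1
2 + 1/(2/1) = 2 + 1/2 = 5/2
1 + 1/(5/2) = 1 + 2/5 = 7/5
2 + 1/(7/5) = 2 + 5/7 = 19/7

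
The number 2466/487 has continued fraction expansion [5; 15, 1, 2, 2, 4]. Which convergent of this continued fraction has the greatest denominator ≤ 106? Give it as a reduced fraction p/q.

238/47

List convergents until the denominator exceeds the bound:
a_0 = 5: 5/1  (≤ bound)
a_1 = 15: 76/15  (≤ bound)
a_2 = 1: 81/16  (≤ bound)
a_3 = 2: 238/47  (≤ bound)
a_4 = 2: 557/110  (> 106, stop)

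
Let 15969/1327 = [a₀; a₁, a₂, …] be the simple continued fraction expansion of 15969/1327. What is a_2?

15969 ÷ 1327 → quotient 12, remainder 45
1327 ÷ 45 → quotient 29, remainder 22
45 ÷ 22 → quotient 2, remainder 1

2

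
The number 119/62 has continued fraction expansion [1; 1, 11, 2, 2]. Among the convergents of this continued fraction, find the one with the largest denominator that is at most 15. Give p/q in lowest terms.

List convergents until the denominator exceeds the bound:
a_0 = 1: 1/1  (≤ bound)
a_1 = 1: 2/1  (≤ bound)
a_2 = 11: 23/12  (≤ bound)
a_3 = 2: 48/25  (> 15, stop)

23/12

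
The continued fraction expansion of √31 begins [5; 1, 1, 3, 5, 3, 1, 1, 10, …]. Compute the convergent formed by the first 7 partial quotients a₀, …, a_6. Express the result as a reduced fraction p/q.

Compute successive convergents:
a_0 = 5: 5/1
a_1 = 1: 6/1
a_2 = 1: 11/2
a_3 = 3: 39/7
a_4 = 5: 206/37
a_5 = 3: 657/118
a_6 = 1: 863/155

863/155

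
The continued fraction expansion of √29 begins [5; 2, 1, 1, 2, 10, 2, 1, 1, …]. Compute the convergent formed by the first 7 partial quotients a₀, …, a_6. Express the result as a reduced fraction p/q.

1524/283

Starting at the tail and folding back:
Start with 2.
10 + 1/(2/1) = 10 + 1/2 = 21/2
2 + 1/(21/2) = 2 + 2/21 = 44/21
1 + 1/(44/21) = 1 + 21/44 = 65/44
1 + 1/(65/44) = 1 + 44/65 = 109/65
2 + 1/(109/65) = 2 + 65/109 = 283/109
5 + 1/(283/109) = 5 + 109/283 = 1524/283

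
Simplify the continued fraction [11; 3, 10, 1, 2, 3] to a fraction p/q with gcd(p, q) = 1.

Start with 3.
2 + 1/(3/1) = 2 + 1/3 = 7/3
1 + 1/(7/3) = 1 + 3/7 = 10/7
10 + 1/(10/7) = 10 + 7/10 = 107/10
3 + 1/(107/10) = 3 + 10/107 = 331/107
11 + 1/(331/107) = 11 + 107/331 = 3748/331

3748/331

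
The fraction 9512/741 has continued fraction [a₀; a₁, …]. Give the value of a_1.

9512 = 12·741 + 620, so a_0 = 12
741 = 1·620 + 121, so a_1 = 1

1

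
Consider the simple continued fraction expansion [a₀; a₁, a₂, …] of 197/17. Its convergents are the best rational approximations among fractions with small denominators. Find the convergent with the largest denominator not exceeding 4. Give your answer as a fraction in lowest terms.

a_0 = 11: 11/1  (≤ bound)
a_1 = 1: 12/1  (≤ bound)
a_2 = 1: 23/2  (≤ bound)
a_3 = 2: 58/5  (> 4, stop)

23/2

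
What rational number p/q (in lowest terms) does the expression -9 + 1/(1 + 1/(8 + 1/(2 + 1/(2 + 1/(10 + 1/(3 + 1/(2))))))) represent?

Use the convergent recurrence hₖ = aₖ·hₖ₋₁ + hₖ₋₂ (and likewise for the denominators kₖ):
a_0 = -9: -9/1
a_1 = 1: -8/1
a_2 = 8: -73/9
a_3 = 2: -154/19
a_4 = 2: -381/47
a_5 = 10: -3964/489
a_6 = 3: -12273/1514
a_7 = 2: -28510/3517

-28510/3517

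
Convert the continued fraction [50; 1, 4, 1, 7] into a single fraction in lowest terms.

a_0 = 50: 50/1
a_1 = 1: 51/1
a_2 = 4: 254/5
a_3 = 1: 305/6
a_4 = 7: 2389/47

2389/47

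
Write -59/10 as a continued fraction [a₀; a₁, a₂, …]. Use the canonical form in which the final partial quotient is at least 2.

[-6; 10]

-59 = -6·10 + 1, so a_0 = -6
10 = 10·1 + 0, so a_1 = 10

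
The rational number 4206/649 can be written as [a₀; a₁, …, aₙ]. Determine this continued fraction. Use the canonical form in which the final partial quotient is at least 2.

[6; 2, 12, 2, 12]

Repeatedly divide and take the remainder:
4206 = 6·649 + 312, so a_0 = 6
649 = 2·312 + 25, so a_1 = 2
312 = 12·25 + 12, so a_2 = 12
25 = 2·12 + 1, so a_3 = 2
12 = 12·1 + 0, so a_4 = 12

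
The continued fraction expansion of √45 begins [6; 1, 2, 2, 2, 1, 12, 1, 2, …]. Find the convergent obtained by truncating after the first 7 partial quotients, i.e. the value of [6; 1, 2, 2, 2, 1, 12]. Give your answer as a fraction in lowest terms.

2046/305

a_0 = 6: 6/1
a_1 = 1: 7/1
a_2 = 2: 20/3
a_3 = 2: 47/7
a_4 = 2: 114/17
a_5 = 1: 161/24
a_6 = 12: 2046/305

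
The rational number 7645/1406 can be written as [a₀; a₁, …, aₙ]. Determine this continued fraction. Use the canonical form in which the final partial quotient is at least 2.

[5; 2, 3, 2, 43, 2]

Run the Euclidean algorithm, recording each quotient:
⌊7645/1406⌋ = 5, remainder 615
⌊1406/615⌋ = 2, remainder 176
⌊615/176⌋ = 3, remainder 87
⌊176/87⌋ = 2, remainder 2
⌊87/2⌋ = 43, remainder 1
⌊2/1⌋ = 2, remainder 0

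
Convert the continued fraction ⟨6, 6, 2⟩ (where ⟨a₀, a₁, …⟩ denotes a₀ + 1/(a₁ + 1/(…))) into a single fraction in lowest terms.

Start with 2.
6 + 1/(2/1) = 6 + 1/2 = 13/2
6 + 1/(13/2) = 6 + 2/13 = 80/13

80/13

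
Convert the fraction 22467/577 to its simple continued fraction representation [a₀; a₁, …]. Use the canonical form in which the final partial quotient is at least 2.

[38; 1, 15, 36]

22467 = 38·577 + 541, so a_0 = 38
577 = 1·541 + 36, so a_1 = 1
541 = 15·36 + 1, so a_2 = 15
36 = 36·1 + 0, so a_3 = 36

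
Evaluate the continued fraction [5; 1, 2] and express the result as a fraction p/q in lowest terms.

17/3

Start with 2.
1 + 1/(2/1) = 1 + 1/2 = 3/2
5 + 1/(3/2) = 5 + 2/3 = 17/3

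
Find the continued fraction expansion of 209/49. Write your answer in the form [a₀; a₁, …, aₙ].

Apply division with remainder until the remainder is 0:
⌊209/49⌋ = 4, remainder 13
⌊49/13⌋ = 3, remainder 10
⌊13/10⌋ = 1, remainder 3
⌊10/3⌋ = 3, remainder 1
⌊3/1⌋ = 3, remainder 0

[4; 3, 1, 3, 3]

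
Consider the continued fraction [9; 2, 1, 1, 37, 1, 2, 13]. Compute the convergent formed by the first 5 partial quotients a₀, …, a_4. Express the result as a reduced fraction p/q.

1767/188

Collapse the nested fraction from the inside out:
Start with 37.
1 + 1/(37/1) = 1 + 1/37 = 38/37
1 + 1/(38/37) = 1 + 37/38 = 75/38
2 + 1/(75/38) = 2 + 38/75 = 188/75
9 + 1/(188/75) = 9 + 75/188 = 1767/188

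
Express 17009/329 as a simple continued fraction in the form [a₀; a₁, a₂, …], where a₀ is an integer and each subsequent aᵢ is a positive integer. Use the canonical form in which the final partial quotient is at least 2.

[51; 1, 2, 3, 10, 1, 2]

17009 = 51·329 + 230, so a_0 = 51
329 = 1·230 + 99, so a_1 = 1
230 = 2·99 + 32, so a_2 = 2
99 = 3·32 + 3, so a_3 = 3
32 = 10·3 + 2, so a_4 = 10
3 = 1·2 + 1, so a_5 = 1
2 = 2·1 + 0, so a_6 = 2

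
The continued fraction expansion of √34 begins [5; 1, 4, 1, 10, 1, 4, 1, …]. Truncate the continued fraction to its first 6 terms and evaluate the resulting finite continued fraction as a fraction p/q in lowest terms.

414/71

a_0 = 5: 5/1
a_1 = 1: 6/1
a_2 = 4: 29/5
a_3 = 1: 35/6
a_4 = 10: 379/65
a_5 = 1: 414/71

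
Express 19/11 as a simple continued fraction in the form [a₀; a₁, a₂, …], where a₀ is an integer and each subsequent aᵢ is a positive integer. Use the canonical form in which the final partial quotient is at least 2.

⌊19/11⌋ = 1, remainder 8
⌊11/8⌋ = 1, remainder 3
⌊8/3⌋ = 2, remainder 2
⌊3/2⌋ = 1, remainder 1
⌊2/1⌋ = 2, remainder 0

[1; 1, 2, 1, 2]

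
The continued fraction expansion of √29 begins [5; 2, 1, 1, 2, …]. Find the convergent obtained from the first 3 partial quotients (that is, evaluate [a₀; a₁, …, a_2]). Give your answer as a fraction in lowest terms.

Build up convergents one term at a time:
a_0 = 5: 5/1
a_1 = 2: 11/2
a_2 = 1: 16/3

16/3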